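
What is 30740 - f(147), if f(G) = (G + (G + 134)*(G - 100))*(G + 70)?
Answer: -2867078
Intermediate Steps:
f(G) = (70 + G)*(G + (-100 + G)*(134 + G)) (f(G) = (G + (134 + G)*(-100 + G))*(70 + G) = (G + (-100 + G)*(134 + G))*(70 + G) = (70 + G)*(G + (-100 + G)*(134 + G)))
30740 - f(147) = 30740 - (-938000 + 147**3 - 10950*147 + 105*147**2) = 30740 - (-938000 + 3176523 - 1609650 + 105*21609) = 30740 - (-938000 + 3176523 - 1609650 + 2268945) = 30740 - 1*2897818 = 30740 - 2897818 = -2867078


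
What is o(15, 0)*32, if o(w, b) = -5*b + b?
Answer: 0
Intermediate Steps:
o(w, b) = -4*b
o(15, 0)*32 = -4*0*32 = 0*32 = 0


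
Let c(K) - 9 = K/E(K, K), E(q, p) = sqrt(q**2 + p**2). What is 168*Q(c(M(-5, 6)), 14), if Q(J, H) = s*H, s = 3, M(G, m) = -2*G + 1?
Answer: 7056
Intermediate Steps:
E(q, p) = sqrt(p**2 + q**2)
M(G, m) = 1 - 2*G
c(K) = 9 + K*sqrt(2)/(2*sqrt(K**2)) (c(K) = 9 + K/(sqrt(K**2 + K**2)) = 9 + K/(sqrt(2*K**2)) = 9 + K/((sqrt(2)*sqrt(K**2))) = 9 + K*(sqrt(2)/(2*sqrt(K**2))) = 9 + K*sqrt(2)/(2*sqrt(K**2)))
Q(J, H) = 3*H
168*Q(c(M(-5, 6)), 14) = 168*(3*14) = 168*42 = 7056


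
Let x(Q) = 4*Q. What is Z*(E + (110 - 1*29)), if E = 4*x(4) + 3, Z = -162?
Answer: -23976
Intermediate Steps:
E = 67 (E = 4*(4*4) + 3 = 4*16 + 3 = 64 + 3 = 67)
Z*(E + (110 - 1*29)) = -162*(67 + (110 - 1*29)) = -162*(67 + (110 - 29)) = -162*(67 + 81) = -162*148 = -23976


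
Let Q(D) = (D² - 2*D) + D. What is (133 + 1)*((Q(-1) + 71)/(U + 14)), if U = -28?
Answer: -4891/7 ≈ -698.71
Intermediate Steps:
Q(D) = D² - D
(133 + 1)*((Q(-1) + 71)/(U + 14)) = (133 + 1)*((-(-1 - 1) + 71)/(-28 + 14)) = 134*((-1*(-2) + 71)/(-14)) = 134*((2 + 71)*(-1/14)) = 134*(73*(-1/14)) = 134*(-73/14) = -4891/7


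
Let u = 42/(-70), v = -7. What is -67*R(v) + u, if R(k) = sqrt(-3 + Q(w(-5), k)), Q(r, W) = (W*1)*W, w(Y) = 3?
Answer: -3/5 - 67*sqrt(46) ≈ -455.02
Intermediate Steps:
Q(r, W) = W**2 (Q(r, W) = W*W = W**2)
R(k) = sqrt(-3 + k**2)
u = -3/5 (u = 42*(-1/70) = -3/5 ≈ -0.60000)
-67*R(v) + u = -67*sqrt(-3 + (-7)**2) - 3/5 = -67*sqrt(-3 + 49) - 3/5 = -67*sqrt(46) - 3/5 = -3/5 - 67*sqrt(46)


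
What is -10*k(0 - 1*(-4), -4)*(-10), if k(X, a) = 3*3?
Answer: 900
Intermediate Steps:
k(X, a) = 9
-10*k(0 - 1*(-4), -4)*(-10) = -10*9*(-10) = -90*(-10) = 900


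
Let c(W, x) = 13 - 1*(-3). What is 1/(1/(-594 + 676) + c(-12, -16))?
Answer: 82/1313 ≈ 0.062452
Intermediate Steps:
c(W, x) = 16 (c(W, x) = 13 + 3 = 16)
1/(1/(-594 + 676) + c(-12, -16)) = 1/(1/(-594 + 676) + 16) = 1/(1/82 + 16) = 1/(1313/82) = 82/1313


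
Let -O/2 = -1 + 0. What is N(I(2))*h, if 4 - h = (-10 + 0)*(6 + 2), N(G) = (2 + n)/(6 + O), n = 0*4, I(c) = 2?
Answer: 21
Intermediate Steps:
O = 2 (O = -2*(-1 + 0) = -2*(-1) = 2)
n = 0
N(G) = ¼ (N(G) = (2 + 0)/(6 + 2) = 2/8 = 2*(⅛) = ¼)
h = 84 (h = 4 - (-10 + 0)*(6 + 2) = 4 - (-10)*8 = 4 - 1*(-80) = 4 + 80 = 84)
N(I(2))*h = (¼)*84 = 21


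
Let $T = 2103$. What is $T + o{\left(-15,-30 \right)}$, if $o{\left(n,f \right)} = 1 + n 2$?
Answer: $2074$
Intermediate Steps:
$o{\left(n,f \right)} = 1 + 2 n$
$T + o{\left(-15,-30 \right)} = 2103 + \left(1 + 2 \left(-15\right)\right) = 2103 + \left(1 - 30\right) = 2103 - 29 = 2074$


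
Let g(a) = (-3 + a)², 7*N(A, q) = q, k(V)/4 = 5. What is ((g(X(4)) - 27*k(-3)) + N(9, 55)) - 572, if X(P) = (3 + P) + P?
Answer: -7281/7 ≈ -1040.1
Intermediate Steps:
k(V) = 20 (k(V) = 4*5 = 20)
N(A, q) = q/7
X(P) = 3 + 2*P
((g(X(4)) - 27*k(-3)) + N(9, 55)) - 572 = (((-3 + (3 + 2*4))² - 27*20) + (⅐)*55) - 572 = (((-3 + (3 + 8))² - 540) + 55/7) - 572 = (((-3 + 11)² - 540) + 55/7) - 572 = ((8² - 540) + 55/7) - 572 = ((64 - 540) + 55/7) - 572 = (-476 + 55/7) - 572 = -3277/7 - 572 = -7281/7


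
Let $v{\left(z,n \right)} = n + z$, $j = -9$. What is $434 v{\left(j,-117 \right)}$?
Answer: $-54684$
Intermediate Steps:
$434 v{\left(j,-117 \right)} = 434 \left(-117 - 9\right) = 434 \left(-126\right) = -54684$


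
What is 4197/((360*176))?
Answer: 1399/21120 ≈ 0.066241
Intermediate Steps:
4197/((360*176)) = 4197/63360 = 4197*(1/63360) = 1399/21120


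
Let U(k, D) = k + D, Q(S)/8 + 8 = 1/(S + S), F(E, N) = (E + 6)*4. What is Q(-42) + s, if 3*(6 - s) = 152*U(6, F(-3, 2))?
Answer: -20372/21 ≈ -970.10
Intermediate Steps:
F(E, N) = 24 + 4*E (F(E, N) = (6 + E)*4 = 24 + 4*E)
Q(S) = -64 + 4/S (Q(S) = -64 + 8/(S + S) = -64 + 8/((2*S)) = -64 + 8*(1/(2*S)) = -64 + 4/S)
U(k, D) = D + k
s = -906 (s = 6 - 152*((24 + 4*(-3)) + 6)/3 = 6 - 152*((24 - 12) + 6)/3 = 6 - 152*(12 + 6)/3 = 6 - 152*18/3 = 6 - ⅓*2736 = 6 - 912 = -906)
Q(-42) + s = (-64 + 4/(-42)) - 906 = (-64 + 4*(-1/42)) - 906 = (-64 - 2/21) - 906 = -1346/21 - 906 = -20372/21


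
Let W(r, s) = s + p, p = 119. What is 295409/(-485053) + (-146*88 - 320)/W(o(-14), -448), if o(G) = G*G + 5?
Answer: 6289988343/159582437 ≈ 39.415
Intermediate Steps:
o(G) = 5 + G**2 (o(G) = G**2 + 5 = 5 + G**2)
W(r, s) = 119 + s (W(r, s) = s + 119 = 119 + s)
295409/(-485053) + (-146*88 - 320)/W(o(-14), -448) = 295409/(-485053) + (-146*88 - 320)/(119 - 448) = 295409*(-1/485053) + (-12848 - 320)/(-329) = -295409/485053 - 13168*(-1/329) = -295409/485053 + 13168/329 = 6289988343/159582437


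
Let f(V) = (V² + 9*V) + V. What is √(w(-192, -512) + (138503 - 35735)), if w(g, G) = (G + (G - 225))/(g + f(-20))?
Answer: √1641790/4 ≈ 320.33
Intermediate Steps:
f(V) = V² + 10*V
w(g, G) = (-225 + 2*G)/(200 + g) (w(g, G) = (G + (G - 225))/(g - 20*(10 - 20)) = (G + (-225 + G))/(g - 20*(-10)) = (-225 + 2*G)/(g + 200) = (-225 + 2*G)/(200 + g))
√(w(-192, -512) + (138503 - 35735)) = √((-225 + 2*(-512))/(200 - 192) + (138503 - 35735)) = √((-225 - 1024)/8 + 102768) = √((⅛)*(-1249) + 102768) = √(-1249/8 + 102768) = √(820895/8) = √1641790/4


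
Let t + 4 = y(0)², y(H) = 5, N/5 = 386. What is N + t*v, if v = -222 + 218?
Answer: 1846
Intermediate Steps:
v = -4
N = 1930 (N = 5*386 = 1930)
t = 21 (t = -4 + 5² = -4 + 25 = 21)
N + t*v = 1930 + 21*(-4) = 1930 - 84 = 1846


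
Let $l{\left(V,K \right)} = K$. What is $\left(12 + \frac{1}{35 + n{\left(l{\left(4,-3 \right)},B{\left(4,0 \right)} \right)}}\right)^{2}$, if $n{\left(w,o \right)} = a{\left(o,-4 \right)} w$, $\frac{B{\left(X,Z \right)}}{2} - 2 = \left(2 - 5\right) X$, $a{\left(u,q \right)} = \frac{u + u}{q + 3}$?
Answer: $\frac{1038361}{7225} \approx 143.72$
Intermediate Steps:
$a{\left(u,q \right)} = \frac{2 u}{3 + q}$
$B{\left(X,Z \right)} = 4 - 6 X$ ($B{\left(X,Z \right)} = 4 + 2 \left(2 - 5\right) X = 4 + 2 \left(- 3 X\right) = 4 - 6 X$)
$n{\left(w,o \right)} = - 2 o w$ ($n{\left(w,o \right)} = \frac{2 o}{3 - 4} w = \frac{2 o}{-1} w = 2 o \left(-1\right) w = - 2 o w$)
$\left(12 + \frac{1}{35 + n{\left(l{\left(4,-3 \right)},B{\left(4,0 \right)} \right)}}\right)^{2} = \left(12 + \frac{1}{35 - 2 \left(4 - 24\right) \left(-3\right)}\right)^{2} = \left(12 + \frac{1}{35 - \left(-40\right) \left(-3\right)}\right)^{2} = \left(12 + \frac{1}{35 - 120}\right)^{2} = \left(12 + \frac{1}{-85}\right)^{2} = \left(12 - \frac{1}{85}\right)^{2} = \left(\frac{1019}{85}\right)^{2} = \frac{1038361}{7225}$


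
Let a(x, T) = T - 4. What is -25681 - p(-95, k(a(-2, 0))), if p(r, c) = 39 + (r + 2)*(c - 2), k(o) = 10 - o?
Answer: -24604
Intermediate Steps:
a(x, T) = -4 + T
p(r, c) = 39 + (-2 + c)*(2 + r) (p(r, c) = 39 + (2 + r)*(-2 + c) = 39 + (-2 + c)*(2 + r))
-25681 - p(-95, k(a(-2, 0))) = -25681 - (35 - 2*(-95) + 2*(10 - (-4 + 0)) + (10 - (-4 + 0))*(-95)) = -25681 - (35 + 190 + 2*(10 - 1*(-4)) + (10 - 1*(-4))*(-95)) = -25681 - (35 + 190 + 2*(10 + 4) + (10 + 4)*(-95)) = -25681 - (35 + 190 + 2*14 + 14*(-95)) = -25681 - (35 + 190 + 28 - 1330) = -25681 - 1*(-1077) = -25681 + 1077 = -24604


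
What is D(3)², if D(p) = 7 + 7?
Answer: 196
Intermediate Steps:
D(p) = 14
D(3)² = 14² = 196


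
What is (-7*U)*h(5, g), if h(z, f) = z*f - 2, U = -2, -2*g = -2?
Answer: 42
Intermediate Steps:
g = 1 (g = -½*(-2) = 1)
h(z, f) = -2 + f*z (h(z, f) = f*z - 2 = -2 + f*z)
(-7*U)*h(5, g) = (-7*(-2))*(-2 + 1*5) = 14*(-2 + 5) = 14*3 = 42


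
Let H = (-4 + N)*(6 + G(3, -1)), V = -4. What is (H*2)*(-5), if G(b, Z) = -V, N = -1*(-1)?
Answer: 300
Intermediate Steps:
N = 1
G(b, Z) = 4 (G(b, Z) = -1*(-4) = 4)
H = -30 (H = (-4 + 1)*(6 + 4) = -3*10 = -30)
(H*2)*(-5) = -30*2*(-5) = -60*(-5) = 300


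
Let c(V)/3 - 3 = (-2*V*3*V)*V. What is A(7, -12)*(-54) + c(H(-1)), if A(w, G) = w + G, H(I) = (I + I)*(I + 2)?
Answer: 423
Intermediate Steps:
H(I) = 2*I*(2 + I) (H(I) = (2*I)*(2 + I) = 2*I*(2 + I))
c(V) = 9 - 18*V**3 (c(V) = 9 + 3*((-2*V*3*V)*V) = 9 + 3*((-2*3*V*V)*V) = 9 + 3*((-6*V**2)*V) = 9 + 3*(-6*V**3) = 9 - 18*V**3)
A(w, G) = G + w
A(7, -12)*(-54) + c(H(-1)) = (-12 + 7)*(-54) + (9 - 18*(-8*(2 - 1)**3)) = -5*(-54) + (9 - 18*(2*(-1)*1)**3) = 270 + (9 - 18*(-2)**3) = 270 + (9 - 18*(-8)) = 270 + (9 + 144) = 270 + 153 = 423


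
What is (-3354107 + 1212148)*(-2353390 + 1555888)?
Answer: 1708216586418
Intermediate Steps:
(-3354107 + 1212148)*(-2353390 + 1555888) = -2141959*(-797502) = 1708216586418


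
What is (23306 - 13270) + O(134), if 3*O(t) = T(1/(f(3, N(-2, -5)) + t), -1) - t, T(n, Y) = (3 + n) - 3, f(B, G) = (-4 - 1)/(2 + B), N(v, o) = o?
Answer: 3986543/399 ≈ 9991.3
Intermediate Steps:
f(B, G) = -5/(2 + B)
T(n, Y) = n
O(t) = -t/3 + 1/(3*(-1 + t)) (O(t) = (1/(-5/(2 + 3) + t) - t)/3 = (1/(-5/5 + t) - t)/3 = (1/(-5*⅕ + t) - t)/3 = (1/(-1 + t) - t)/3 = -t/3 + 1/(3*(-1 + t)))
(23306 - 13270) + O(134) = (23306 - 13270) + (1 - 1*134*(-1 + 134))/(3*(-1 + 134)) = 10036 + (⅓)*(1 - 1*134*133)/133 = 10036 + (⅓)*(1/133)*(1 - 17822) = 10036 + (⅓)*(1/133)*(-17821) = 10036 - 17821/399 = 3986543/399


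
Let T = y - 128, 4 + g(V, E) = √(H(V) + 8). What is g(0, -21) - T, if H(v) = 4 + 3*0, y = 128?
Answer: -4 + 2*√3 ≈ -0.53590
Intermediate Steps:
H(v) = 4 (H(v) = 4 + 0 = 4)
g(V, E) = -4 + 2*√3 (g(V, E) = -4 + √(4 + 8) = -4 + √12 = -4 + 2*√3)
T = 0 (T = 128 - 128 = 0)
g(0, -21) - T = (-4 + 2*√3) - 1*0 = (-4 + 2*√3) + 0 = -4 + 2*√3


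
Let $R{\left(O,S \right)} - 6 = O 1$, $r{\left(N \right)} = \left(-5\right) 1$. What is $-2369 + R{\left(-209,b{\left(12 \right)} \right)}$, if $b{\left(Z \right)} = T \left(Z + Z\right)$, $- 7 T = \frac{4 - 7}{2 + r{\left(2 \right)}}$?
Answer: $-2572$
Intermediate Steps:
$r{\left(N \right)} = -5$
$T = - \frac{1}{7}$ ($T = - \frac{\left(4 - 7\right) \frac{1}{2 - 5}}{7} = - \frac{\left(-3\right) \frac{1}{-3}}{7} = - \frac{\left(-3\right) \left(- \frac{1}{3}\right)}{7} = \left(- \frac{1}{7}\right) 1 = - \frac{1}{7} \approx -0.14286$)
$b{\left(Z \right)} = - \frac{2 Z}{7}$ ($b{\left(Z \right)} = - \frac{Z + Z}{7} = - \frac{2 Z}{7}$)
$R{\left(O,S \right)} = 6 + O$ ($R{\left(O,S \right)} = 6 + O 1 = 6 + O$)
$-2369 + R{\left(-209,b{\left(12 \right)} \right)} = -2369 + \left(6 - 209\right) = -2369 - 203 = -2572$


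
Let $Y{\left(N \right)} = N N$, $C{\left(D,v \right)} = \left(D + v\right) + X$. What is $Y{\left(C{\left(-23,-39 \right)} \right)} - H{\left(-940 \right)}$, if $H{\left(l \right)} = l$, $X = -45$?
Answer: $12389$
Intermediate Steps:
$C{\left(D,v \right)} = -45 + D + v$ ($C{\left(D,v \right)} = \left(D + v\right) - 45 = -45 + D + v$)
$Y{\left(N \right)} = N^{2}$
$Y{\left(C{\left(-23,-39 \right)} \right)} - H{\left(-940 \right)} = \left(-45 - 23 - 39\right)^{2} - -940 = \left(-107\right)^{2} + 940 = 11449 + 940 = 12389$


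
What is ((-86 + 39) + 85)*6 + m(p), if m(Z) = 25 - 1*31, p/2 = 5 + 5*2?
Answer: 222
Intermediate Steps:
p = 30 (p = 2*(5 + 5*2) = 2*(5 + 10) = 2*15 = 30)
m(Z) = -6 (m(Z) = 25 - 31 = -6)
((-86 + 39) + 85)*6 + m(p) = ((-86 + 39) + 85)*6 - 6 = (-47 + 85)*6 - 6 = 38*6 - 6 = 228 - 6 = 222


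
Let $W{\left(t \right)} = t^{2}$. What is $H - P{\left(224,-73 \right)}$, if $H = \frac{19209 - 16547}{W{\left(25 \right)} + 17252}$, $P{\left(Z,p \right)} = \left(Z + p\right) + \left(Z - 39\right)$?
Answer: $- \frac{6004010}{17877} \approx -335.85$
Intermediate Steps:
$P{\left(Z,p \right)} = -39 + p + 2 Z$ ($P{\left(Z,p \right)} = \left(Z + p\right) + \left(-39 + Z\right) = -39 + p + 2 Z$)
$H = \frac{2662}{17877}$ ($H = \frac{19209 - 16547}{25^{2} + 17252} = \frac{2662}{625 + 17252} = \frac{2662}{17877} \approx 0.14891$)
$H - P{\left(224,-73 \right)} = \frac{2662}{17877} - \left(-39 - 73 + 2 \cdot 224\right) = \frac{2662}{17877} - \left(-39 - 73 + 448\right) = \frac{2662}{17877} - 336 = - \frac{6004010}{17877}$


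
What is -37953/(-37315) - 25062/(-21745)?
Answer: 352095303/162282935 ≈ 2.1696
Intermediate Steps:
-37953/(-37315) - 25062/(-21745) = -37953*(-1/37315) - 25062*(-1/21745) = 37953/37315 + 25062/21745 = 352095303/162282935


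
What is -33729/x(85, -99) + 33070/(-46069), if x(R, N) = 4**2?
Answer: -1554390421/737104 ≈ -2108.8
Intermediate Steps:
x(R, N) = 16
-33729/x(85, -99) + 33070/(-46069) = -33729/16 + 33070/(-46069) = -33729*1/16 + 33070*(-1/46069) = -33729/16 - 33070/46069 = -1554390421/737104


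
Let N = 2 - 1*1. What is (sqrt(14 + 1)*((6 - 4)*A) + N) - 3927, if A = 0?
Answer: -3926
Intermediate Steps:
N = 1 (N = 2 - 1 = 1)
(sqrt(14 + 1)*((6 - 4)*A) + N) - 3927 = (sqrt(14 + 1)*((6 - 4)*0) + 1) - 3927 = (sqrt(15)*(2*0) + 1) - 3927 = (sqrt(15)*0 + 1) - 3927 = (0 + 1) - 3927 = 1 - 3927 = -3926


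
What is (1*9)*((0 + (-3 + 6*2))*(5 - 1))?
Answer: 324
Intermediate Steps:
(1*9)*((0 + (-3 + 6*2))*(5 - 1)) = 9*((0 + (-3 + 12))*4) = 9*((0 + 9)*4) = 9*(9*4) = 9*36 = 324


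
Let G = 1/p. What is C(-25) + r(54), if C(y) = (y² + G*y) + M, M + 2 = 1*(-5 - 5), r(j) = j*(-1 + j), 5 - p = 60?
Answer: 38230/11 ≈ 3475.5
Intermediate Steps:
p = -55 (p = 5 - 1*60 = 5 - 60 = -55)
G = -1/55 (G = 1/(-55) = -1/55 ≈ -0.018182)
M = -12 (M = -2 + 1*(-5 - 5) = -2 + 1*(-10) = -2 - 10 = -12)
C(y) = -12 + y² - y/55 (C(y) = (y² - y/55) - 12 = -12 + y² - y/55)
C(-25) + r(54) = (-12 + (-25)² - 1/55*(-25)) + 54*(-1 + 54) = (-12 + 625 + 5/11) + 54*53 = 6748/11 + 2862 = 38230/11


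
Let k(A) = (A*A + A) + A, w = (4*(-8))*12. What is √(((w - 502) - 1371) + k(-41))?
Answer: I*√658 ≈ 25.652*I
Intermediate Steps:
w = -384 (w = -32*12 = -384)
k(A) = A² + 2*A (k(A) = (A² + A) + A = (A + A²) + A = A² + 2*A)
√(((w - 502) - 1371) + k(-41)) = √(((-384 - 502) - 1371) - 41*(2 - 41)) = √((-886 - 1371) - 41*(-39)) = √(-2257 + 1599) = √(-658) = I*√658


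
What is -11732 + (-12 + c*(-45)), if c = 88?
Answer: -15704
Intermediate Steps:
-11732 + (-12 + c*(-45)) = -11732 + (-12 + 88*(-45)) = -11732 + (-12 - 3960) = -11732 - 3972 = -15704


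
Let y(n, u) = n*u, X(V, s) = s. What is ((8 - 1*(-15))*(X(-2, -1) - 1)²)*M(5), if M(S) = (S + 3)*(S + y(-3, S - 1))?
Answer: -5152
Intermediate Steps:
M(S) = (3 + S)*(3 - 2*S) (M(S) = (S + 3)*(S - 3*(S - 1)) = (3 + S)*(S - 3*(-1 + S)) = (3 + S)*(S + (3 - 3*S)) = (3 + S)*(3 - 2*S))
((8 - 1*(-15))*(X(-2, -1) - 1)²)*M(5) = ((8 - 1*(-15))*(-1 - 1)²)*(9 - 3*5 - 2*5²) = ((8 + 15)*(-2)²)*(9 - 15 - 2*25) = (23*4)*(9 - 15 - 50) = 92*(-56) = -5152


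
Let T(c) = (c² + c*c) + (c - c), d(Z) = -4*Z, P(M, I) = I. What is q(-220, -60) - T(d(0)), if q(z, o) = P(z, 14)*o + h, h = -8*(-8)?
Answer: -776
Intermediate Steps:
h = 64
T(c) = 2*c² (T(c) = (c² + c²) + 0 = 2*c² + 0 = 2*c²)
q(z, o) = 64 + 14*o (q(z, o) = 14*o + 64 = 64 + 14*o)
q(-220, -60) - T(d(0)) = (64 + 14*(-60)) - 2*(-4*0)² = (64 - 840) - 2*0² = -776 - 2*0 = -776 - 1*0 = -776 + 0 = -776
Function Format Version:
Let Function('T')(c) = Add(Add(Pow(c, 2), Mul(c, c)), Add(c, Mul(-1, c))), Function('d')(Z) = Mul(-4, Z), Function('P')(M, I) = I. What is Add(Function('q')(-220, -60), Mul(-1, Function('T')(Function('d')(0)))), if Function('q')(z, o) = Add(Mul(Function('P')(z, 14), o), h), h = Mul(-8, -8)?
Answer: -776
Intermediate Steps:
h = 64
Function('T')(c) = Mul(2, Pow(c, 2)) (Function('T')(c) = Add(Add(Pow(c, 2), Pow(c, 2)), 0) = Add(Mul(2, Pow(c, 2)), 0) = Mul(2, Pow(c, 2)))
Function('q')(z, o) = Add(64, Mul(14, o)) (Function('q')(z, o) = Add(Mul(14, o), 64) = Add(64, Mul(14, o)))
Add(Function('q')(-220, -60), Mul(-1, Function('T')(Function('d')(0)))) = Add(Add(64, Mul(14, -60)), Mul(-1, Mul(2, Pow(Mul(-4, 0), 2)))) = Add(Add(64, -840), Mul(-1, Mul(2, Pow(0, 2)))) = Add(-776, Mul(-1, Mul(2, 0))) = Add(-776, Mul(-1, 0)) = Add(-776, 0) = -776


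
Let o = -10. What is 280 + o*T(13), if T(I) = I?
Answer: 150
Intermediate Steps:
280 + o*T(13) = 280 - 10*13 = 280 - 130 = 150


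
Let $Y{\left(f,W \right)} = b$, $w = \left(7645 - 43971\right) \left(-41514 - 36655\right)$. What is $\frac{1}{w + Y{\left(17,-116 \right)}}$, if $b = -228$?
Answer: $\frac{1}{2839566866} \approx 3.5217 \cdot 10^{-10}$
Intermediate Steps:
$w = 2839567094$ ($w = \left(-36326\right) \left(-78169\right) = 2839567094$)
$Y{\left(f,W \right)} = -228$
$\frac{1}{w + Y{\left(17,-116 \right)}} = \frac{1}{2839567094 - 228} = \frac{1}{2839566866}$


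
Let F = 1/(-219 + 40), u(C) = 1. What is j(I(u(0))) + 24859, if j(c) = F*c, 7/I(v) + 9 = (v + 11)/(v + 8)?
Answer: 102344524/4117 ≈ 24859.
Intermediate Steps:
I(v) = 7/(-9 + (11 + v)/(8 + v)) (I(v) = 7/(-9 + (v + 11)/(v + 8)) = 7/(-9 + (11 + v)/(8 + v)))
F = -1/179 (F = 1/(-179) = -1/179 ≈ -0.0055866)
j(c) = -c/179
j(I(u(0))) + 24859 = -7*(-8 - 1*1)/(179*(61 + 8*1)) + 24859 = -7*(-8 - 1)/(179*(61 + 8)) + 24859 = -7*(-9)/(179*69) + 24859 = -1/179*(-21/23) + 24859 = 21/4117 + 24859 = 102344524/4117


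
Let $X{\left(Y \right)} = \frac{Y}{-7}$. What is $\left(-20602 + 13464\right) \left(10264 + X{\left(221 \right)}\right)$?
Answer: $- \frac{511273526}{7} \approx -7.3039 \cdot 10^{7}$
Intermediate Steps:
$X{\left(Y \right)} = - \frac{Y}{7}$ ($X{\left(Y \right)} = Y \left(- \frac{1}{7}\right) = - \frac{Y}{7}$)
$\left(-20602 + 13464\right) \left(10264 + X{\left(221 \right)}\right) = \left(-20602 + 13464\right) \left(10264 - \frac{221}{7}\right) = - 7138 \left(10264 - \frac{221}{7}\right) = \left(-7138\right) \frac{71627}{7} = - \frac{511273526}{7}$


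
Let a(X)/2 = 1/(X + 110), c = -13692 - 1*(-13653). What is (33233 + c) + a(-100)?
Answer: 165971/5 ≈ 33194.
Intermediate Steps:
c = -39 (c = -13692 + 13653 = -39)
a(X) = 2/(110 + X) (a(X) = 2/(X + 110) = 2/(110 + X))
(33233 + c) + a(-100) = (33233 - 39) + 2/(110 - 100) = 33194 + 2/10 = 33194 + 2*(⅒) = 33194 + ⅕ = 165971/5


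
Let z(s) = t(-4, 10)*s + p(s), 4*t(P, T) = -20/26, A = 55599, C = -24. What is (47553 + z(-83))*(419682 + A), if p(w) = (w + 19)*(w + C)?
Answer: 672447045321/26 ≈ 2.5863e+10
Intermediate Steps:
t(P, T) = -5/26 (t(P, T) = (-20/26)/4 = (-20*1/26)/4 = (¼)*(-10/13) = -5/26)
p(w) = (-24 + w)*(19 + w) (p(w) = (w + 19)*(w - 24) = (19 + w)*(-24 + w) = (-24 + w)*(19 + w))
z(s) = -456 + s² - 135*s/26 (z(s) = -5*s/26 + (-456 + s² - 5*s) = -456 + s² - 135*s/26)
(47553 + z(-83))*(419682 + A) = (47553 + (-456 + (-83)² - 135/26*(-83)))*(419682 + 55599) = (47553 + (-456 + 6889 + 11205/26))*475281 = (47553 + 178463/26)*475281 = (1414841/26)*475281 = 672447045321/26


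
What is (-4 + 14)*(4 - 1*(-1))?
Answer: 50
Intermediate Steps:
(-4 + 14)*(4 - 1*(-1)) = 10*(4 + 1) = 10*5 = 50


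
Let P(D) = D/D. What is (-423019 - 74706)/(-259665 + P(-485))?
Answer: 497725/259664 ≈ 1.9168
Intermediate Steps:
P(D) = 1
(-423019 - 74706)/(-259665 + P(-485)) = (-423019 - 74706)/(-259665 + 1) = -497725/(-259664) = -497725*(-1/259664) = 497725/259664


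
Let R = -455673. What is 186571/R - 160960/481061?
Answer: -163097157911/219206509053 ≈ -0.74403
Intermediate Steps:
186571/R - 160960/481061 = 186571/(-455673) - 160960/481061 = 186571*(-1/455673) - 160960*1/481061 = -186571/455673 - 160960/481061 = -163097157911/219206509053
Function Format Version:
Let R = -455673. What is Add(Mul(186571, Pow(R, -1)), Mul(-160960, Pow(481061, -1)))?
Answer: Rational(-163097157911, 219206509053) ≈ -0.74403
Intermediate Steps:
Add(Mul(186571, Pow(R, -1)), Mul(-160960, Pow(481061, -1))) = Add(Mul(186571, Pow(-455673, -1)), Mul(-160960, Pow(481061, -1))) = Add(Mul(186571, Rational(-1, 455673)), Mul(-160960, Rational(1, 481061))) = Add(Rational(-186571, 455673), Rational(-160960, 481061)) = Rational(-163097157911, 219206509053)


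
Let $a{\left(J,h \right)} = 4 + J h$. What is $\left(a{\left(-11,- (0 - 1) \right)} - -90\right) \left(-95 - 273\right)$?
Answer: $-30544$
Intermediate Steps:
$\left(a{\left(-11,- (0 - 1) \right)} - -90\right) \left(-95 - 273\right) = \left(\left(4 - 11 \left(- (0 - 1)\right)\right) - -90\right) \left(-95 - 273\right) = \left(\left(4 - 11 \left(\left(-1\right) \left(-1\right)\right)\right) + 90\right) \left(-368\right) = \left(\left(4 - 11\right) + 90\right) \left(-368\right) = \left(-7 + 90\right) \left(-368\right) = 83 \left(-368\right) = -30544$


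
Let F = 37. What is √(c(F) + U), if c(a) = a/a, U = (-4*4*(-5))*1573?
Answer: √125841 ≈ 354.74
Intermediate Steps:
U = 125840 (U = -16*(-5)*1573 = 80*1573 = 125840)
c(a) = 1
√(c(F) + U) = √(1 + 125840) = √125841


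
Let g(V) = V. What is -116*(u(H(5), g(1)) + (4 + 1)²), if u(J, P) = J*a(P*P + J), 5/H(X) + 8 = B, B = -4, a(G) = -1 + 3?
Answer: -8410/3 ≈ -2803.3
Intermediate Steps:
a(G) = 2
H(X) = -5/12 (H(X) = 5/(-8 - 4) = 5/(-12) = 5*(-1/12) = -5/12)
u(J, P) = 2*J (u(J, P) = J*2 = 2*J)
-116*(u(H(5), g(1)) + (4 + 1)²) = -116*(2*(-5/12) + (4 + 1)²) = -116*(-⅚ + 5²) = -116*(-⅚ + 25) = -116*145/6 = -8410/3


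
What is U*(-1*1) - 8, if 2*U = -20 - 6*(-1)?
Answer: -1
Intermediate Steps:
U = -7 (U = (-20 - 6*(-1))/2 = (-20 - 1*(-6))/2 = (-20 + 6)/2 = (½)*(-14) = -7)
U*(-1*1) - 8 = -(-7) - 8 = -7*(-1) - 8 = 7 - 8 = -1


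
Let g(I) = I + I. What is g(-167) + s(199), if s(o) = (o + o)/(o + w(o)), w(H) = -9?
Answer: -31531/95 ≈ -331.91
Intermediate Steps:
s(o) = 2*o/(-9 + o) (s(o) = (o + o)/(o - 9) = (2*o)/(-9 + o) = 2*o/(-9 + o))
g(I) = 2*I
g(-167) + s(199) = 2*(-167) + 2*199/(-9 + 199) = -334 + 2*199/190 = -334 + 2*199*(1/190) = -334 + 199/95 = -31531/95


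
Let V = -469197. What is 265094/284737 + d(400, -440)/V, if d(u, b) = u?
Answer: 124267414718/133597746189 ≈ 0.93016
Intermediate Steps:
265094/284737 + d(400, -440)/V = 265094/284737 + 400/(-469197) = 265094*(1/284737) + 400*(-1/469197) = 265094/284737 - 400/469197 = 124267414718/133597746189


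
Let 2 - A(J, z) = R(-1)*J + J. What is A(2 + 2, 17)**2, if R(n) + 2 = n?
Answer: 100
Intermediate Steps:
R(n) = -2 + n
A(J, z) = 2 + 2*J (A(J, z) = 2 - ((-2 - 1)*J + J) = 2 - (-3*J + J) = 2 - (-2)*J = 2 + 2*J)
A(2 + 2, 17)**2 = (2 + 2*(2 + 2))**2 = (2 + 2*4)**2 = (2 + 8)**2 = 10**2 = 100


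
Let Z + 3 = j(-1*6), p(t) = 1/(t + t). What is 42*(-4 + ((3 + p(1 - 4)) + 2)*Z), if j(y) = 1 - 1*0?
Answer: -574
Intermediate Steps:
j(y) = 1 (j(y) = 1 + 0 = 1)
p(t) = 1/(2*t)
Z = -2 (Z = -3 + 1 = -2)
42*(-4 + ((3 + p(1 - 4)) + 2)*Z) = 42*(-4 + ((3 + 1/(2*(1 - 4))) + 2)*(-2)) = 42*(-4 + ((3 + (½)/(-3)) + 2)*(-2)) = 42*(-4 + ((3 + (½)*(-⅓)) + 2)*(-2)) = 42*(-4 + ((3 - ⅙) + 2)*(-2)) = 42*(-4 + (17/6 + 2)*(-2)) = 42*(-4 + (29/6)*(-2)) = 42*(-4 - 29/3) = 42*(-41/3) = -574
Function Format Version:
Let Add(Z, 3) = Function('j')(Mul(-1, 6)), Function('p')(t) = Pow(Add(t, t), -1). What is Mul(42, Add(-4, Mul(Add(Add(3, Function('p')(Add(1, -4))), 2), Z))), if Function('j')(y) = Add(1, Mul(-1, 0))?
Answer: -574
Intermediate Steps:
Function('j')(y) = 1 (Function('j')(y) = Add(1, 0) = 1)
Function('p')(t) = Mul(Rational(1, 2), Pow(t, -1)) (Function('p')(t) = Pow(Mul(2, t), -1) = Mul(Rational(1, 2), Pow(t, -1)))
Z = -2 (Z = Add(-3, 1) = -2)
Mul(42, Add(-4, Mul(Add(Add(3, Function('p')(Add(1, -4))), 2), Z))) = Mul(42, Add(-4, Mul(Add(Add(3, Mul(Rational(1, 2), Pow(Add(1, -4), -1))), 2), -2))) = Mul(42, Add(-4, Mul(Add(Add(3, Mul(Rational(1, 2), Pow(-3, -1))), 2), -2))) = Mul(42, Add(-4, Mul(Add(Add(3, Mul(Rational(1, 2), Rational(-1, 3))), 2), -2))) = Mul(42, Add(-4, Mul(Add(Add(3, Rational(-1, 6)), 2), -2))) = Mul(42, Add(-4, Mul(Add(Rational(17, 6), 2), -2))) = Mul(42, Add(-4, Mul(Rational(29, 6), -2))) = Mul(42, Add(-4, Rational(-29, 3))) = Mul(42, Rational(-41, 3)) = -574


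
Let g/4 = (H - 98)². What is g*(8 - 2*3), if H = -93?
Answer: 291848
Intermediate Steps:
g = 145924 (g = 4*(-93 - 98)² = 4*(-191)² = 4*36481 = 145924)
g*(8 - 2*3) = 145924*(8 - 2*3) = 145924*(8 - 6) = 145924*2 = 291848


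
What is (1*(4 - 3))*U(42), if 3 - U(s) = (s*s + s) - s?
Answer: -1761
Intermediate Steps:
U(s) = 3 - s² (U(s) = 3 - ((s*s + s) - s) = 3 - ((s² + s) - s) = 3 - ((s + s²) - s) = 3 - s²)
(1*(4 - 3))*U(42) = (1*(4 - 3))*(3 - 1*42²) = (1*1)*(3 - 1*1764) = 1*(3 - 1764) = 1*(-1761) = -1761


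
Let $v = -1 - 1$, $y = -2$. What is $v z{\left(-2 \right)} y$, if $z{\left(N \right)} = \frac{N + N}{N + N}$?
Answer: $4$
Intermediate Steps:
$v = -2$ ($v = -1 - 1 = -2$)
$z{\left(N \right)} = 1$ ($z{\left(N \right)} = \frac{2 N}{2 N} = 2 N \frac{1}{2 N} = 1$)
$v z{\left(-2 \right)} y = \left(-2\right) 1 \left(-2\right) = \left(-2\right) \left(-2\right) = 4$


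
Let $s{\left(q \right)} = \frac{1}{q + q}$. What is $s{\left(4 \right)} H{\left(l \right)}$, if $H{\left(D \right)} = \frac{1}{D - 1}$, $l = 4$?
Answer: $\frac{1}{24} \approx 0.041667$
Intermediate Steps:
$s{\left(q \right)} = \frac{1}{2 q}$
$H{\left(D \right)} = \frac{1}{-1 + D}$
$s{\left(4 \right)} H{\left(l \right)} = \frac{\frac{1}{2} \cdot \frac{1}{4}}{-1 + 4} = \frac{\frac{1}{2} \cdot \frac{1}{4}}{3} = \frac{1}{8} \cdot \frac{1}{3} = \frac{1}{24}$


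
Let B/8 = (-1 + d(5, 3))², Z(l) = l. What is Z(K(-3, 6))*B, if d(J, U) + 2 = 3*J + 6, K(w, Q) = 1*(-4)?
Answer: -10368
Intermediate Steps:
K(w, Q) = -4
d(J, U) = 4 + 3*J (d(J, U) = -2 + (3*J + 6) = -2 + (6 + 3*J) = 4 + 3*J)
B = 2592 (B = 8*(-1 + (4 + 3*5))² = 8*(-1 + (4 + 15))² = 8*(-1 + 19)² = 8*18² = 8*324 = 2592)
Z(K(-3, 6))*B = -4*2592 = -10368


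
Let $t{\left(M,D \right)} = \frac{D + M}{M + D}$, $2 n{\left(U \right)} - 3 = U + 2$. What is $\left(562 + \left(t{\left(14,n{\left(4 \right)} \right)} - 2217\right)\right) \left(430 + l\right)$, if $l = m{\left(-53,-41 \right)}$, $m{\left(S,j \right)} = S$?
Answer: $-623558$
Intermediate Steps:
$n{\left(U \right)} = \frac{5}{2} + \frac{U}{2}$ ($n{\left(U \right)} = \frac{3}{2} + \frac{U + 2}{2} = \frac{3}{2} + \frac{2 + U}{2} = \frac{3}{2} + \left(1 + \frac{U}{2}\right) = \frac{5}{2} + \frac{U}{2}$)
$t{\left(M,D \right)} = 1$ ($t{\left(M,D \right)} = \frac{D + M}{D + M} = 1$)
$l = -53$
$\left(562 + \left(t{\left(14,n{\left(4 \right)} \right)} - 2217\right)\right) \left(430 + l\right) = \left(562 + \left(1 - 2217\right)\right) \left(430 - 53\right) = \left(562 - 2216\right) 377 = \left(-1654\right) 377 = -623558$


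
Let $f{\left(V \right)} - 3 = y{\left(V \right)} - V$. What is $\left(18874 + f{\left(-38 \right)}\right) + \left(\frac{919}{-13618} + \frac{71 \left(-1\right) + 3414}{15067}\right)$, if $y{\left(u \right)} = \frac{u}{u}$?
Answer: $\frac{3881262070297}{205182406} \approx 18916.0$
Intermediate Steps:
$y{\left(u \right)} = 1$
$f{\left(V \right)} = 4 - V$ ($f{\left(V \right)} = 3 - \left(-1 + V\right) = 4 - V$)
$\left(18874 + f{\left(-38 \right)}\right) + \left(\frac{919}{-13618} + \frac{71 \left(-1\right) + 3414}{15067}\right) = \left(18874 + \left(4 - -38\right)\right) + \left(\frac{919}{-13618} + \frac{71 \left(-1\right) + 3414}{15067}\right) = \left(18874 + \left(4 + 38\right)\right) + \left(919 \left(- \frac{1}{13618}\right) + \left(-71 + 3414\right) \frac{1}{15067}\right) = \left(18874 + 42\right) + \left(- \frac{919}{13618} + 3343 \cdot \frac{1}{15067}\right) = 18916 + \left(- \frac{919}{13618} + \frac{3343}{15067}\right) = 18916 + \frac{31678401}{205182406} = \frac{3881262070297}{205182406}$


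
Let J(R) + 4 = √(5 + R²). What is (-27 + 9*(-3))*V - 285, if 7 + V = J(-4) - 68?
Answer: 3981 - 54*√21 ≈ 3733.5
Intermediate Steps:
J(R) = -4 + √(5 + R²)
V = -79 + √21 (V = -7 + ((-4 + √(5 + (-4)²)) - 68) = -7 + ((-4 + √(5 + 16)) - 68) = -7 + ((-4 + √21) - 68) = -7 + (-72 + √21) = -79 + √21 ≈ -74.417)
(-27 + 9*(-3))*V - 285 = (-27 + 9*(-3))*(-79 + √21) - 285 = (-27 - 27)*(-79 + √21) - 285 = -54*(-79 + √21) - 285 = (4266 - 54*√21) - 285 = 3981 - 54*√21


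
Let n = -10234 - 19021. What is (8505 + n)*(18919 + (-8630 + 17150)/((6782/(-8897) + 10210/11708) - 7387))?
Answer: -50341540338611882750/128243894783 ≈ -3.9255e+8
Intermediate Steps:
n = -29255
(8505 + n)*(18919 + (-8630 + 17150)/((6782/(-8897) + 10210/11708) - 7387)) = (8505 - 29255)*(18919 + (-8630 + 17150)/((6782/(-8897) + 10210/11708) - 7387)) = -20750*(18919 + 8520/((6782*(-1/8897) + 10210*(1/11708)) - 7387)) = -20750*(18919 + 8520/((-6782/8897 + 5105/5854) - 7387)) = -20750*(18919 + 8520/(5717357/52083038 - 7387)) = -20750*(18919 + 8520/(-384731684349/52083038)) = -20750*(18919 + 8520*(-52083038/384731684349)) = -20750*(18919 - 147915827920/128243894783) = -20750*2426098329571657/128243894783 = -50341540338611882750/128243894783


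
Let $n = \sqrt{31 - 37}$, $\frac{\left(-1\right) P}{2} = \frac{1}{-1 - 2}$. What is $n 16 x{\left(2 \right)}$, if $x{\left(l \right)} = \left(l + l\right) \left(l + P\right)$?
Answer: $\frac{512 i \sqrt{6}}{3} \approx 418.05 i$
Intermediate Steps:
$P = \frac{2}{3}$ ($P = - \frac{2}{-1 - 2} = - \frac{2}{-3} = \left(-2\right) \left(- \frac{1}{3}\right) = \frac{2}{3} \approx 0.66667$)
$n = i \sqrt{6}$ ($n = \sqrt{-6} = i \sqrt{6} \approx 2.4495 i$)
$x{\left(l \right)} = 2 l \left(\frac{2}{3} + l\right)$ ($x{\left(l \right)} = \left(l + l\right) \left(l + \frac{2}{3}\right) = 2 l \left(\frac{2}{3} + l\right)$)
$n 16 x{\left(2 \right)} = i \sqrt{6} \cdot 16 \cdot \frac{2}{3} \cdot 2 \left(2 + 3 \cdot 2\right) = 16 i \sqrt{6} \cdot \frac{2}{3} \cdot 2 \left(2 + 6\right) = 16 i \sqrt{6} \cdot \frac{2}{3} \cdot 2 \cdot 8 = 16 i \sqrt{6} \cdot \frac{32}{3} = \frac{512 i \sqrt{6}}{3}$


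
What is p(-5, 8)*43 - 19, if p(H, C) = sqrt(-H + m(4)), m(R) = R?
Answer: 110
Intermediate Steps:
p(H, C) = sqrt(4 - H) (p(H, C) = sqrt(-H + 4) = sqrt(4 - H))
p(-5, 8)*43 - 19 = sqrt(4 - 1*(-5))*43 - 19 = sqrt(4 + 5)*43 - 19 = sqrt(9)*43 - 19 = 3*43 - 19 = 129 - 19 = 110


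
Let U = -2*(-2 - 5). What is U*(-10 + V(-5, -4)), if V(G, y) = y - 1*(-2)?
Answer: -168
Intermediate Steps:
V(G, y) = 2 + y (V(G, y) = y + 2 = 2 + y)
U = 14 (U = -2*(-7) = 14)
U*(-10 + V(-5, -4)) = 14*(-10 + (2 - 4)) = 14*(-10 - 2) = 14*(-12) = -168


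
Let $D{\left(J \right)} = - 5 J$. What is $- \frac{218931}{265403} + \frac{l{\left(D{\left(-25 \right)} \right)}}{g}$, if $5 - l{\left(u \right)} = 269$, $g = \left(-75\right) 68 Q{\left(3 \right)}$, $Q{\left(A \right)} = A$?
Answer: $- \frac{273298159}{338388825} \approx -0.80765$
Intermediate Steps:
$g = -15300$ ($g = \left(-75\right) 68 \cdot 3 = \left(-5100\right) 3 = -15300$)
$l{\left(u \right)} = -264$ ($l{\left(u \right)} = 5 - 269 = -264$)
$- \frac{218931}{265403} + \frac{l{\left(D{\left(-25 \right)} \right)}}{g} = - \frac{218931}{265403} - \frac{264}{-15300} = \left(-218931\right) \frac{1}{265403} - - \frac{22}{1275} = - \frac{218931}{265403} + \frac{22}{1275} = - \frac{273298159}{338388825}$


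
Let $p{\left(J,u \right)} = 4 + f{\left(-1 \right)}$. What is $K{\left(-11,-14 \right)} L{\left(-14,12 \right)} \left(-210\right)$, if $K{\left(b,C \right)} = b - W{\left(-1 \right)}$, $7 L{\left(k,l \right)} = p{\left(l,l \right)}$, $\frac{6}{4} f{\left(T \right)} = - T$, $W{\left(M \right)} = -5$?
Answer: $840$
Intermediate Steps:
$f{\left(T \right)} = - \frac{2 T}{3}$ ($f{\left(T \right)} = \frac{2 \left(- T\right)}{3} = - \frac{2 T}{3}$)
$p{\left(J,u \right)} = \frac{14}{3}$ ($p{\left(J,u \right)} = 4 - - \frac{2}{3} = 4 + \frac{2}{3} = \frac{14}{3}$)
$L{\left(k,l \right)} = \frac{2}{3}$ ($L{\left(k,l \right)} = \frac{1}{7} \cdot \frac{14}{3} = \frac{2}{3}$)
$K{\left(b,C \right)} = 5 + b$ ($K{\left(b,C \right)} = b - -5 = b + 5 = 5 + b$)
$K{\left(-11,-14 \right)} L{\left(-14,12 \right)} \left(-210\right) = \left(5 - 11\right) \frac{2}{3} \left(-210\right) = \left(-6\right) \frac{2}{3} \left(-210\right) = \left(-4\right) \left(-210\right) = 840$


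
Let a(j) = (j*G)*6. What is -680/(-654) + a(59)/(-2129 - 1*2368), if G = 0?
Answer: 340/327 ≈ 1.0398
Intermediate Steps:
a(j) = 0 (a(j) = (j*0)*6 = 0*6 = 0)
-680/(-654) + a(59)/(-2129 - 1*2368) = -680/(-654) + 0/(-2129 - 1*2368) = -680*(-1/654) + 0/(-2129 - 2368) = 340/327 + 0/(-4497) = 340/327 + 0*(-1/4497) = 340/327 + 0 = 340/327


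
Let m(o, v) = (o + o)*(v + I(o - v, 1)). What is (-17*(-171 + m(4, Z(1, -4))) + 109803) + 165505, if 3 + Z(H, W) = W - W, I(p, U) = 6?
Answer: 277807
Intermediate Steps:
Z(H, W) = -3 (Z(H, W) = -3 + (W - W) = -3 + 0 = -3)
m(o, v) = 2*o*(6 + v) (m(o, v) = (o + o)*(v + 6) = (2*o)*(6 + v) = 2*o*(6 + v))
(-17*(-171 + m(4, Z(1, -4))) + 109803) + 165505 = (-17*(-171 + 2*4*(6 - 3)) + 109803) + 165505 = (-17*(-171 + 2*4*3) + 109803) + 165505 = (-17*(-171 + 24) + 109803) + 165505 = (-17*(-147) + 109803) + 165505 = (2499 + 109803) + 165505 = 112302 + 165505 = 277807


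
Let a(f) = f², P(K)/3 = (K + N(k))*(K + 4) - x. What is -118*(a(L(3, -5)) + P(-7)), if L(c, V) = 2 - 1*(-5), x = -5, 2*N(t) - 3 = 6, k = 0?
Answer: -10207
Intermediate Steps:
N(t) = 9/2 (N(t) = 3/2 + (½)*6 = 3/2 + 3 = 9/2)
L(c, V) = 7 (L(c, V) = 2 + 5 = 7)
P(K) = 15 + 3*(4 + K)*(9/2 + K) (P(K) = 3*((K + 9/2)*(K + 4) - 1*(-5)) = 3*((9/2 + K)*(4 + K) + 5) = 3*((4 + K)*(9/2 + K) + 5) = 3*(5 + (4 + K)*(9/2 + K)) = 15 + 3*(4 + K)*(9/2 + K))
-118*(a(L(3, -5)) + P(-7)) = -118*(7² + (69 + 3*(-7)² + (51/2)*(-7))) = -118*(49 + (69 + 3*49 - 357/2)) = -118*(49 + (69 + 147 - 357/2)) = -118*(49 + 75/2) = -118*173/2 = -10207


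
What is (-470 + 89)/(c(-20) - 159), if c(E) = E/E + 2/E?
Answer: 1270/527 ≈ 2.4099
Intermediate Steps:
c(E) = 1 + 2/E
(-470 + 89)/(c(-20) - 159) = (-470 + 89)/((2 - 20)/(-20) - 159) = -381/(-1/20*(-18) - 159) = -381/(9/10 - 159) = -381/(-1581/10) = -381*(-10/1581) = 1270/527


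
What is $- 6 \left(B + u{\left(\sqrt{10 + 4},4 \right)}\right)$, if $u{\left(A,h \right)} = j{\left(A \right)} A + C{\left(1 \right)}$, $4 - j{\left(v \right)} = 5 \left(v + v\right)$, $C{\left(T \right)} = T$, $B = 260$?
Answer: $-726 - 24 \sqrt{14} \approx -815.8$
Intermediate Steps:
$j{\left(v \right)} = 4 - 10 v$ ($j{\left(v \right)} = 4 - 5 \left(v + v\right) = 4 - 5 \cdot 2 v = 4 - 10 v$)
$u{\left(A,h \right)} = 1 + A \left(4 - 10 A\right)$ ($u{\left(A,h \right)} = \left(4 - 10 A\right) A + 1 = A \left(4 - 10 A\right) + 1 = 1 + A \left(4 - 10 A\right)$)
$- 6 \left(B + u{\left(\sqrt{10 + 4},4 \right)}\right) = - 6 \left(260 + \left(1 - 2 \sqrt{10 + 4} \left(-2 + 5 \sqrt{10 + 4}\right)\right)\right) = - 6 \left(260 + \left(1 - 2 \sqrt{14} \left(-2 + 5 \sqrt{14}\right)\right)\right) = - 6 \left(261 - 2 \sqrt{14} \left(-2 + 5 \sqrt{14}\right)\right) = -1566 + 12 \sqrt{14} \left(-2 + 5 \sqrt{14}\right)$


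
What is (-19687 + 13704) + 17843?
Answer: 11860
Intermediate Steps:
(-19687 + 13704) + 17843 = -5983 + 17843 = 11860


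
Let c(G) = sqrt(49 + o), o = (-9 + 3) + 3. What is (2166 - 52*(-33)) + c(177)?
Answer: 3882 + sqrt(46) ≈ 3888.8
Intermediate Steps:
o = -3 (o = -6 + 3 = -3)
c(G) = sqrt(46) (c(G) = sqrt(49 - 3) = sqrt(46))
(2166 - 52*(-33)) + c(177) = (2166 - 52*(-33)) + sqrt(46) = (2166 + 1716) + sqrt(46) = 3882 + sqrt(46)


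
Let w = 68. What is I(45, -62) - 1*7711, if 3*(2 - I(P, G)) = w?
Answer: -23195/3 ≈ -7731.7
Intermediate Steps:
I(P, G) = -62/3 (I(P, G) = 2 - 1/3*68 = 2 - 68/3 = -62/3)
I(45, -62) - 1*7711 = -62/3 - 1*7711 = -62/3 - 7711 = -23195/3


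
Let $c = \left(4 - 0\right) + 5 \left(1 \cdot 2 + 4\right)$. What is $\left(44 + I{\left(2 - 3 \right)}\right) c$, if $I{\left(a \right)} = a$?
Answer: $1462$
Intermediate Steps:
$c = 34$ ($c = \left(4 + 0\right) + 5 \left(2 + 4\right) = 4 + 5 \cdot 6 = 4 + 30 = 34$)
$\left(44 + I{\left(2 - 3 \right)}\right) c = \left(44 + \left(2 - 3\right)\right) 34 = \left(44 - 1\right) 34 = 43 \cdot 34 = 1462$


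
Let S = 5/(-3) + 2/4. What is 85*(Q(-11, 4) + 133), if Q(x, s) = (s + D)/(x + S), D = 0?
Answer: 823225/73 ≈ 11277.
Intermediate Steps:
S = -7/6 (S = 5*(-⅓) + 2*(¼) = -5/3 + ½ = -7/6 ≈ -1.1667)
Q(x, s) = s/(-7/6 + x) (Q(x, s) = (s + 0)/(x - 7/6) = s/(-7/6 + x))
85*(Q(-11, 4) + 133) = 85*(6*4/(-7 + 6*(-11)) + 133) = 85*(6*4/(-7 - 66) + 133) = 85*(6*4/(-73) + 133) = 85*(6*4*(-1/73) + 133) = 85*(-24/73 + 133) = 85*(9685/73) = 823225/73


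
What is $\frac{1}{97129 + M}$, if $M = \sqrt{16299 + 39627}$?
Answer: $\frac{97129}{9433986715} - \frac{3 \sqrt{6214}}{9433986715} \approx 1.0271 \cdot 10^{-5}$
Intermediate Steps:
$M = 3 \sqrt{6214}$ ($M = \sqrt{55926} = 3 \sqrt{6214} \approx 236.49$)
$\frac{1}{97129 + M} = \frac{1}{97129 + 3 \sqrt{6214}}$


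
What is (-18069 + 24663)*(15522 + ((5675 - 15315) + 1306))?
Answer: 47397672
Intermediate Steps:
(-18069 + 24663)*(15522 + ((5675 - 15315) + 1306)) = 6594*(15522 + (-9640 + 1306)) = 6594*(15522 - 8334) = 6594*7188 = 47397672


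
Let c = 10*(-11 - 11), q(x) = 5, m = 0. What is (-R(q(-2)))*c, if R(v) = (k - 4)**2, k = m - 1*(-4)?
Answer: 0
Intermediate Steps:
k = 4 (k = 0 - 1*(-4) = 0 + 4 = 4)
R(v) = 0 (R(v) = (4 - 4)**2 = 0**2 = 0)
c = -220 (c = 10*(-22) = -220)
(-R(q(-2)))*c = -1*0*(-220) = 0*(-220) = 0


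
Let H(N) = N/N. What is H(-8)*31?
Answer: 31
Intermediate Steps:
H(N) = 1
H(-8)*31 = 1*31 = 31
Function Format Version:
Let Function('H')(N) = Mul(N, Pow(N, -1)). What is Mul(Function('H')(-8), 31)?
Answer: 31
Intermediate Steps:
Function('H')(N) = 1
Mul(Function('H')(-8), 31) = Mul(1, 31) = 31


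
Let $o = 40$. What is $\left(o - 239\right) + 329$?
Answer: $130$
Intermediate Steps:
$\left(o - 239\right) + 329 = \left(40 - 239\right) + 329 = -199 + 329 = 130$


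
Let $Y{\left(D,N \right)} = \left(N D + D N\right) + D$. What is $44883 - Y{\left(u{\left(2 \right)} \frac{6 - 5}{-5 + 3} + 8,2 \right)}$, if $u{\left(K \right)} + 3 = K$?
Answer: $\frac{89681}{2} \approx 44841.0$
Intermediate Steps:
$u{\left(K \right)} = -3 + K$
$Y{\left(D,N \right)} = D + 2 D N$ ($Y{\left(D,N \right)} = \left(D N + D N\right) + D = 2 D N + D = D + 2 D N$)
$44883 - Y{\left(u{\left(2 \right)} \frac{6 - 5}{-5 + 3} + 8,2 \right)} = 44883 - \left(\left(-3 + 2\right) \frac{6 - 5}{-5 + 3} + 8\right) \left(1 + 2 \cdot 2\right) = 44883 - \left(- \frac{1}{-2} + 8\right) \left(1 + 4\right) = 44883 - \left(- \frac{1 \left(-1\right)}{2} + 8\right) 5 = 44883 - \left(\left(-1\right) \left(- \frac{1}{2}\right) + 8\right) 5 = 44883 - \left(\frac{1}{2} + 8\right) 5 = 44883 - \frac{17}{2} \cdot 5 = 44883 - \frac{85}{2} = \frac{89681}{2}$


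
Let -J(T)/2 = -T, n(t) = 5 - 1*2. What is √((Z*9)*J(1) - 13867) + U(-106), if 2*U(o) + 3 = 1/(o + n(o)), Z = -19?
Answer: -155/103 + I*√14209 ≈ -1.5049 + 119.2*I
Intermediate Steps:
n(t) = 3 (n(t) = 5 - 2 = 3)
J(T) = 2*T (J(T) = -(-2)*T = 2*T)
U(o) = -3/2 + 1/(2*(3 + o)) (U(o) = -3/2 + 1/(2*(o + 3)) = -3/2 + 1/(2*(3 + o)))
√((Z*9)*J(1) - 13867) + U(-106) = √((-19*9)*(2*1) - 13867) + (-8 - 3*(-106))/(2*(3 - 106)) = √(-171*2 - 13867) + (½)*(-8 + 318)/(-103) = √(-342 - 13867) + (½)*(-1/103)*310 = √(-14209) - 155/103 = I*√14209 - 155/103 = -155/103 + I*√14209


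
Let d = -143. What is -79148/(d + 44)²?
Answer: -79148/9801 ≈ -8.0755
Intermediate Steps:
-79148/(d + 44)² = -79148/(-143 + 44)² = -79148/((-99)²) = -79148/9801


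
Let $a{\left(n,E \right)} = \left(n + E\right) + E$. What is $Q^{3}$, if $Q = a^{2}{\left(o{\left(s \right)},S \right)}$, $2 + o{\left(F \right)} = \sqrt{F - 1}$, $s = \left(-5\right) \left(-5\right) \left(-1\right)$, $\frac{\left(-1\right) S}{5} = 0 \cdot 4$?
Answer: $\left(2 - i \sqrt{26}\right)^{6} \approx 16808.0 - 21130.0 i$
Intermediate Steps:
$S = 0$ ($S = - 5 \cdot 0 \cdot 4 = \left(-5\right) 0 = 0$)
$s = -25$ ($s = 25 \left(-1\right) = -25$)
$o{\left(F \right)} = -2 + \sqrt{-1 + F}$ ($o{\left(F \right)} = -2 + \sqrt{F - 1} = -2 + \sqrt{-1 + F}$)
$a{\left(n,E \right)} = n + 2 E$ ($a{\left(n,E \right)} = \left(E + n\right) + E = n + 2 E$)
$Q = \left(-2 + i \sqrt{26}\right)^{2}$ ($Q = \left(\left(-2 + \sqrt{-1 - 25}\right) + 2 \cdot 0\right)^{2} = \left(\left(-2 + \sqrt{-26}\right) + 0\right)^{2} = \left(\left(-2 + i \sqrt{26}\right) + 0\right)^{2} = \left(-2 + i \sqrt{26}\right)^{2} \approx -22.0 - 20.396 i$)
$Q^{3} = \left(\left(2 - i \sqrt{26}\right)^{2}\right)^{3} = \left(2 - i \sqrt{26}\right)^{6}$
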